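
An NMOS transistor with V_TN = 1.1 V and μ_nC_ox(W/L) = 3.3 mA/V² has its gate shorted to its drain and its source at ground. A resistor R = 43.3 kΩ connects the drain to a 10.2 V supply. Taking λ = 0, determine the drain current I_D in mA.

With gate tied to drain, V_GS = V_DS ≥ V_GS − V_TN, so the device is in saturation.
KCL at the drain: ½ k_n (V_GS − V_TN)² = (V_DD − V_GS)/R.
Let x = V_GS − 1.1. Then 71.4 x² + x − 9.1 = 0, giving x = 0.35 V (positive root), so V_GS = 1.45 V.
I_D = (V_DD − V_GS)/R = (10.2 − 1.45) / 43.3 = 0.202 mA.

I_D = 0.202 mA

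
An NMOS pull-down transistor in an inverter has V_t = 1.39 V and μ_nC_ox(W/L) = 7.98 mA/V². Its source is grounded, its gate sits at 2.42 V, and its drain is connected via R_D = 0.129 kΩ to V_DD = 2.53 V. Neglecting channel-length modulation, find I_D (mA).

V_GS = V_G = 2.42 V, so V_ov = 2.42 − 1.39 = 1.03 V.
Assume saturation: I_D = ½ k_n V_ov² = 0.5 × 7.98 × 1.03² = 4.23 mA, giving V_DS = V_DD − I_D R_D = 2.53 − 4.23 × 0.129 = 1.98 V.
V_DS = 1.98 V ≥ V_ov = 1.03 V, confirming saturation.

I_D = 4.23 mA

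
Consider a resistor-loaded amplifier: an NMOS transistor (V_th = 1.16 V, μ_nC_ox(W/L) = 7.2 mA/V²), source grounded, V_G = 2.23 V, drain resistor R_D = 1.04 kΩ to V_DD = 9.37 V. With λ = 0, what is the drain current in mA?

V_GS = V_G = 2.23 V, so V_ov = 2.23 − 1.16 = 1.07 V.
Assume saturation: I_D = ½ k_n V_ov² = 0.5 × 7.2 × 1.07² = 4.12 mA, giving V_DS = V_DD − I_D R_D = 9.37 − 4.12 × 1.04 = 5.08 V.
V_DS = 5.08 V ≥ V_ov = 1.07 V, confirming saturation.

I_D = 4.12 mA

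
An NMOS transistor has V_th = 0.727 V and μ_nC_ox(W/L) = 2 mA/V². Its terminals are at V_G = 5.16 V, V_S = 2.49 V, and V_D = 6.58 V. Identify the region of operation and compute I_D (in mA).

Saturation; I_D = 3.78 mA

V_GS = V_G − V_S = 5.16 − 2.49 = 2.67 V; V_DS = V_D − V_S = 6.58 − 2.49 = 4.09 V.
V_ov = V_GS − V_th = 2.67 − 0.727 = 1.94 V.
Since V_DS = 4.09 V ≥ V_ov = 1.94 V, the device is in saturation.
I_D = ½ k_n V_ov² = 0.5 × 2 × 1.94² = 3.78 mA.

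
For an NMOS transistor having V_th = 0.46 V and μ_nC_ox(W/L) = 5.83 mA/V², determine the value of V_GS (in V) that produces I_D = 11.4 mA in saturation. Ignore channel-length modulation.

V_GS = 2.44 V

In saturation I_D = ½ k_n (V_GS − V_th)², so V_GS − V_th = √(2 I_D / k_n) = √(2 × 11.4 / 5.83) = 1.98 V.
V_GS = 0.46 + 1.98 = 2.44 V.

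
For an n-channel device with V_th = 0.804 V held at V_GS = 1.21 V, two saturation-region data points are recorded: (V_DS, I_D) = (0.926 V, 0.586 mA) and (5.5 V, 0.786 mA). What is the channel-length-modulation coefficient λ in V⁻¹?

λ = 0.0802 V⁻¹

With V_GS fixed, I_D ∝ (1 + λ V_DS) in saturation, so I_D2/I_D1 = (1 + λ V_DS2)/(1 + λ V_DS1).
0.786/0.586 = 1.341 = (1 + 5.5 λ)/(1 + 0.926 λ).
Solving: λ (I_D1 V_DS2 − I_D2 V_DS1) = I_D2 − I_D1, so λ = (0.786 − 0.586) / (0.586 × 5.5 − 0.786 × 0.926) = 0.2 / 2.5 = 0.0802 V⁻¹.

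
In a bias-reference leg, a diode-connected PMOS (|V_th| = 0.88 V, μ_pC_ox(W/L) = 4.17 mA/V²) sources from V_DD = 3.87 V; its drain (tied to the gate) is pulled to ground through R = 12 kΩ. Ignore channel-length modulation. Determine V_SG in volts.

V_SG = 1.21 V

With gate tied to drain, V_SG = V_SD ≥ V_SG − |V_th|, so the device is in saturation.
KCL at the drain: ½ k_p (V_SG − |V_th|)² = (V_DD − V_SG)/R.
Let x = V_SG − 0.88. Then 25 x² + x − 2.99 = 0, giving x = 0.326 V (positive root), so V_SG = 1.21 V.
I_D = (V_DD − V_SG)/R = (3.87 − 1.21) / 12 = 0.222 mA.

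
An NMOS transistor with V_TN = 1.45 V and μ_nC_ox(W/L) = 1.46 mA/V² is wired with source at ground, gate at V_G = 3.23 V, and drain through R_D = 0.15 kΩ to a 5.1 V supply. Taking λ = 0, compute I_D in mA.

I_D = 2.31 mA

V_GS = V_G = 3.23 V, so V_ov = 3.23 − 1.45 = 1.78 V.
Assume saturation: I_D = ½ k_n V_ov² = 0.5 × 1.46 × 1.78² = 2.31 mA, giving V_DS = V_DD − I_D R_D = 5.1 − 2.31 × 0.15 = 4.75 V.
V_DS = 4.75 V ≥ V_ov = 1.78 V, confirming saturation.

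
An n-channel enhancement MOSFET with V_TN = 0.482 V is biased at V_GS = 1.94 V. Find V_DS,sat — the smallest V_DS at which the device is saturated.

The boundary between triode and saturation is V_DS = V_GS − V_TN = V_ov.
V_ov = 1.94 − 0.482 = 1.46 V.

V_DS,sat = 1.46 V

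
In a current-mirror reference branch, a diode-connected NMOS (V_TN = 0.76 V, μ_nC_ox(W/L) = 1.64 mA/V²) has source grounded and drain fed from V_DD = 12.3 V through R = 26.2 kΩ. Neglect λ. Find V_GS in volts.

V_GS = 1.47 V

With gate tied to drain, V_GS = V_DS ≥ V_GS − V_TN, so the device is in saturation.
KCL at the drain: ½ k_n (V_GS − V_TN)² = (V_DD − V_GS)/R.
Let x = V_GS − 0.76. Then 21.5 x² + x − 11.54 = 0, giving x = 0.71 V (positive root), so V_GS = 1.47 V.
I_D = (V_DD − V_GS)/R = (12.3 − 1.47) / 26.2 = 0.413 mA.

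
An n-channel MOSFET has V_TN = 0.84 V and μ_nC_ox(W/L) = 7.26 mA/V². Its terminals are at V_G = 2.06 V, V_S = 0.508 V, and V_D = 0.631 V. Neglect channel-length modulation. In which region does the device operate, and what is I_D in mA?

Triode; I_D = 0.581 mA

V_GS = V_G − V_S = 2.06 − 0.508 = 1.55 V; V_DS = V_D − V_S = 0.631 − 0.508 = 0.123 V.
V_ov = V_GS − V_TN = 1.55 − 0.84 = 0.712 V.
Since V_DS = 0.123 V < V_ov = 0.712 V, the device is in the triode region.
I_D = k_n [V_ov · V_DS − ½ V_DS²] = 7.26 × [0.712 × 0.123 − 0.5 × 0.123²] = 0.581 mA.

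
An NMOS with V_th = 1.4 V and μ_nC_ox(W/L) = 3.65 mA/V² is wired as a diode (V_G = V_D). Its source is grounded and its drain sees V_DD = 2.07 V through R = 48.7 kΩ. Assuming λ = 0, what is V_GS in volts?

V_GS = 1.48 V

With gate tied to drain, V_GS = V_DS ≥ V_GS − V_th, so the device is in saturation.
KCL at the drain: ½ k_n (V_GS − V_th)² = (V_DD − V_GS)/R.
Let x = V_GS − 1.4. Then 88.9 x² + x − 0.67 = 0, giving x = 0.0814 V (positive root), so V_GS = 1.48 V.
I_D = (V_DD − V_GS)/R = (2.07 − 1.48) / 48.7 = 0.0121 mA.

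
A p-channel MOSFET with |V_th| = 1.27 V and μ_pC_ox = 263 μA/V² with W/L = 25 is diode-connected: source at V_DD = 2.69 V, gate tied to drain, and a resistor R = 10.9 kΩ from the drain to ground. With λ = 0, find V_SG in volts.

V_SG = 1.46 V

With gate tied to drain, V_SG = V_SD ≥ V_SG − |V_th|, so the device is in saturation.
k_p = μ_pC_ox · (W/L) = 6.575 mA/V².
KCL at the drain: ½ k_p (V_SG − |V_th|)² = (V_DD − V_SG)/R.
Let x = V_SG − 1.27. Then 35.8 x² + x − 1.42 = 0, giving x = 0.186 V (positive root), so V_SG = 1.46 V.
I_D = (V_DD − V_SG)/R = (2.69 − 1.46) / 10.9 = 0.113 mA.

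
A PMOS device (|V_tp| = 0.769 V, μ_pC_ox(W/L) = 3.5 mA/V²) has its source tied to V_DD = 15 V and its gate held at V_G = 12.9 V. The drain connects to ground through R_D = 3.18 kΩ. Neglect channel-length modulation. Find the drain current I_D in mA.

I_D = 3.10 mA

V_SG = V_DD − V_G = 15 − 12.9 = 2.1 V, so V_ov = 2.1 − 0.769 = 1.33 V.
Assume saturation: I_D = ½ k_p V_ov² = 0.5 × 3.5 × 1.33² = 3.1 mA, giving V_SD = V_DD − I_D R_D = 15 − 3.1 × 3.18 = 5.14 V.
V_SD = 5.14 V ≥ V_ov = 1.33 V, confirming saturation.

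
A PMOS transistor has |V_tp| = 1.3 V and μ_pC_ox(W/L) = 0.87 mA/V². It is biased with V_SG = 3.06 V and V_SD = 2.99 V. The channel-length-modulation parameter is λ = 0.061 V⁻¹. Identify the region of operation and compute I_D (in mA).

Saturation; I_D = 1.59 mA

V_ov = V_SG − |V_tp| = 3.06 − 1.3 = 1.76 V.
Since V_SD = 2.99 V ≥ V_ov = 1.76 V, the device is in saturation.
I_D = ½ k_p V_ov² (1 + λ V_SD) = 0.5 × 0.87 × 1.76² × (1 + 0.061 × 2.99) = 1.59 mA.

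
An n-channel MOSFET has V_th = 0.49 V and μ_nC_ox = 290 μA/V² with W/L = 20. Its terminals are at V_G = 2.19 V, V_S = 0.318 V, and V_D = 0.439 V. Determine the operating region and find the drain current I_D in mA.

V_GS = V_G − V_S = 2.19 − 0.318 = 1.87 V; V_DS = V_D − V_S = 0.439 − 0.318 = 0.121 V.
k_n = μ_nC_ox · (W/L) = 5.8 mA/V².
V_ov = V_GS − V_th = 1.87 − 0.49 = 1.38 V.
Since V_DS = 0.121 V < V_ov = 1.38 V, the device is in the triode region.
I_D = k_n [V_ov · V_DS − ½ V_DS²] = 5.8 × [1.38 × 0.121 − 0.5 × 0.121²] = 0.927 mA.

Triode; I_D = 0.927 mA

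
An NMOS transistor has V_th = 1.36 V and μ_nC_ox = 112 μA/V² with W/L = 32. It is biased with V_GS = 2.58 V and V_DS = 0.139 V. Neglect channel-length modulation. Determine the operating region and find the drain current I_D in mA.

k_n = μ_nC_ox · (W/L) = 3.584 mA/V².
V_ov = V_GS − V_th = 2.58 − 1.36 = 1.22 V.
Since V_DS = 0.139 V < V_ov = 1.22 V, the device is in the triode region.
I_D = k_n [V_ov · V_DS − ½ V_DS²] = 3.584 × [1.22 × 0.139 − 0.5 × 0.139²] = 0.573 mA.

Triode; I_D = 0.573 mA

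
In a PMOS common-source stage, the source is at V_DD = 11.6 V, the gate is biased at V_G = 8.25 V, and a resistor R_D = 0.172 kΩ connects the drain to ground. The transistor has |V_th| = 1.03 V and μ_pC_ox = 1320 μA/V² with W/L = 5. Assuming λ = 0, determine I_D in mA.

V_SG = V_DD − V_G = 11.6 − 8.25 = 3.35 V, so V_ov = 3.35 − 1.03 = 2.32 V.
k_p = μ_pC_ox · (W/L) = 6.6 mA/V².
Assume saturation: I_D = ½ k_p V_ov² = 0.5 × 6.6 × 2.32² = 17.8 mA, giving V_SD = V_DD − I_D R_D = 11.6 − 17.8 × 0.172 = 8.54 V.
V_SD = 8.54 V ≥ V_ov = 2.32 V, confirming saturation.

I_D = 17.8 mA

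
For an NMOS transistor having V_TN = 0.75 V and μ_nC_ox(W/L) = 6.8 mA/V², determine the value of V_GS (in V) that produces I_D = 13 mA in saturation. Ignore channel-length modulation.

In saturation I_D = ½ k_n (V_GS − V_TN)², so V_GS − V_TN = √(2 I_D / k_n) = √(2 × 13 / 6.8) = 1.96 V.
V_GS = 0.75 + 1.96 = 2.71 V.

V_GS = 2.71 V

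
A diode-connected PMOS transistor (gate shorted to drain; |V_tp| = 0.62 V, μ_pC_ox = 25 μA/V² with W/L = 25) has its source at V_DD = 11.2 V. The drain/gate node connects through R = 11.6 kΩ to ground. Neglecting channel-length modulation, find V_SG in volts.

With gate tied to drain, V_SG = V_SD ≥ V_SG − |V_tp|, so the device is in saturation.
k_p = μ_pC_ox · (W/L) = 0.625 mA/V².
KCL at the drain: ½ k_p (V_SG − |V_tp|)² = (V_DD − V_SG)/R.
Let x = V_SG − 0.62. Then 3.62 x² + x − 10.58 = 0, giving x = 1.58 V (positive root), so V_SG = 2.2 V.
I_D = (V_DD − V_SG)/R = (11.2 − 2.2) / 11.6 = 0.776 mA.

V_SG = 2.20 V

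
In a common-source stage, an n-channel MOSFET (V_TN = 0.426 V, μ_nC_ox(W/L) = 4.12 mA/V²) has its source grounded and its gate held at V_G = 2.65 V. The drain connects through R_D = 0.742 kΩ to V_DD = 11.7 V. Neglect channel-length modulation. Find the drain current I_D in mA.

V_GS = V_G = 2.65 V, so V_ov = 2.65 − 0.426 = 2.22 V.
Assume saturation: I_D = ½ k_n V_ov² = 0.5 × 4.12 × 2.22² = 10.2 mA, giving V_DS = V_DD − I_D R_D = 11.7 − 10.2 × 0.742 = 4.14 V.
V_DS = 4.14 V ≥ V_ov = 2.22 V, confirming saturation.

I_D = 10.2 mA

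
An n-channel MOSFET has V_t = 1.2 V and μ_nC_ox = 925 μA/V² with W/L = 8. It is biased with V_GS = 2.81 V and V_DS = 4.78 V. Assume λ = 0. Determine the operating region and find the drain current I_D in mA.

k_n = μ_nC_ox · (W/L) = 7.4 mA/V².
V_ov = V_GS − V_t = 2.81 − 1.2 = 1.61 V.
Since V_DS = 4.78 V ≥ V_ov = 1.61 V, the device is in saturation.
I_D = ½ k_n V_ov² = 0.5 × 7.4 × 1.61² = 9.59 mA.

Saturation; I_D = 9.59 mA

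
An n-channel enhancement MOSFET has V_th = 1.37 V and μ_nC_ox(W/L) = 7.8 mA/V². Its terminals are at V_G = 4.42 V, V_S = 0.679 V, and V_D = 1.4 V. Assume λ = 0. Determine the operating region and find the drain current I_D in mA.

V_GS = V_G − V_S = 4.42 − 0.679 = 3.74 V; V_DS = V_D − V_S = 1.4 − 0.679 = 0.721 V.
V_ov = V_GS − V_th = 3.74 − 1.37 = 2.37 V.
Since V_DS = 0.721 V < V_ov = 2.37 V, the device is in the triode region.
I_D = k_n [V_ov · V_DS − ½ V_DS²] = 7.8 × [2.37 × 0.721 − 0.5 × 0.721²] = 11.3 mA.

Triode; I_D = 11.3 mA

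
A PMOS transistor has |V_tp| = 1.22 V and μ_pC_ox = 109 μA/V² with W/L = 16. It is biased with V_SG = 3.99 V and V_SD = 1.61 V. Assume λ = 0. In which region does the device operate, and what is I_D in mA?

k_p = μ_pC_ox · (W/L) = 1.744 mA/V².
V_ov = V_SG − |V_tp| = 3.99 − 1.22 = 2.77 V.
Since V_SD = 1.61 V < V_ov = 2.77 V, the device is in the triode region.
I_D = k_p [V_ov · V_SD − ½ V_SD²] = 1.744 × [2.77 × 1.61 − 0.5 × 1.61²] = 5.52 mA.

Triode; I_D = 5.52 mA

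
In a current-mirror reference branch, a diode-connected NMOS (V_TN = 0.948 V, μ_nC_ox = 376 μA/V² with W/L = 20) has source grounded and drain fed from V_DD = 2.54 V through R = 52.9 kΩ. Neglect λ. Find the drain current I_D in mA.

I_D = 0.0285 mA

With gate tied to drain, V_GS = V_DS ≥ V_GS − V_TN, so the device is in saturation.
k_n = μ_nC_ox · (W/L) = 7.52 mA/V².
KCL at the drain: ½ k_n (V_GS − V_TN)² = (V_DD − V_GS)/R.
Let x = V_GS − 0.948. Then 199 x² + x − 1.592 = 0, giving x = 0.087 V (positive root), so V_GS = 1.03 V.
I_D = (V_DD − V_GS)/R = (2.54 − 1.03) / 52.9 = 0.0285 mA.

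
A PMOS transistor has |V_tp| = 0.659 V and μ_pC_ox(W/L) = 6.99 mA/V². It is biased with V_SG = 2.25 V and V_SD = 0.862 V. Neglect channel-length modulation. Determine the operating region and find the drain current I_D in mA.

Triode; I_D = 6.99 mA

V_ov = V_SG − |V_tp| = 2.25 − 0.659 = 1.59 V.
Since V_SD = 0.862 V < V_ov = 1.59 V, the device is in the triode region.
I_D = k_p [V_ov · V_SD − ½ V_SD²] = 6.99 × [1.59 × 0.862 − 0.5 × 0.862²] = 6.99 mA.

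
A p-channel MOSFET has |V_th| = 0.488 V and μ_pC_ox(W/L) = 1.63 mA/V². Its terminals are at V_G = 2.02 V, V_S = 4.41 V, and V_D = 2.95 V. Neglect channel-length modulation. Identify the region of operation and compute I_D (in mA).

V_SG = V_S − V_G = 4.41 − 2.02 = 2.39 V; V_SD = V_S − V_D = 4.41 − 2.95 = 1.46 V.
V_ov = V_SG − |V_th| = 2.39 − 0.488 = 1.9 V.
Since V_SD = 1.46 V < V_ov = 1.9 V, the device is in the triode region.
I_D = k_p [V_ov · V_SD − ½ V_SD²] = 1.63 × [1.9 × 1.46 − 0.5 × 1.46²] = 2.79 mA.

Triode; I_D = 2.79 mA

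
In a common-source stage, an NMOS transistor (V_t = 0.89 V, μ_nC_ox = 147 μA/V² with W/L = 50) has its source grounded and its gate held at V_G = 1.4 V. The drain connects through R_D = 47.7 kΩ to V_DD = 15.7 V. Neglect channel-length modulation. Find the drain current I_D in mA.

V_GS = V_G = 1.4 V, so V_ov = 1.4 − 0.89 = 0.51 V.
k_n = μ_nC_ox · (W/L) = 7.35 mA/V².
Assume saturation: I_D = ½ k_n V_ov² = 0.5 × 7.35 × 0.51² = 0.956 mA, giving V_DS = V_DD − I_D R_D = 15.7 − 0.956 × 47.7 = -29.9 V.
But -29.9 V < V_ov = 0.51 V, so the device is actually in triode.
In triode I_D = k_n[V_ov V_DS − ½ V_DS²] and I_D = (V_DD − V_DS)/R_D. Equating: 175 V_DS² − 179.8 V_DS + 15.7 = 0, giving V_DS = 0.0964 V (the root below V_ov).
I_D = (15.7 − 0.0964) / 47.7 = 0.327 mA.

I_D = 0.327 mA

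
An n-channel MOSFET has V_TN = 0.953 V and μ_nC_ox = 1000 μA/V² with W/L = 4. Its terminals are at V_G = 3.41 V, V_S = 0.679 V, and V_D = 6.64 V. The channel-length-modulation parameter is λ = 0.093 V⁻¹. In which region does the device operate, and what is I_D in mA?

Saturation; I_D = 9.83 mA

V_GS = V_G − V_S = 3.41 − 0.679 = 2.73 V; V_DS = V_D − V_S = 6.64 − 0.679 = 5.96 V.
k_n = μ_nC_ox · (W/L) = 4 mA/V².
V_ov = V_GS − V_TN = 2.73 − 0.953 = 1.78 V.
Since V_DS = 5.96 V ≥ V_ov = 1.78 V, the device is in saturation.
I_D = ½ k_n V_ov² (1 + λ V_DS) = 0.5 × 4 × 1.78² × (1 + 0.093 × 5.96) = 9.83 mA.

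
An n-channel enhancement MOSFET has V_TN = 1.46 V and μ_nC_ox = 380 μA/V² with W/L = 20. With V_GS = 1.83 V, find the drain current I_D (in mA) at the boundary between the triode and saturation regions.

I_D = 0.520 mA

At the boundary V_DS = V_ov = V_GS − V_TN = 1.83 − 1.46 = 0.37 V.
k_n = μ_nC_ox · (W/L) = 7.6 mA/V².
I_D = ½ k_n V_ov² = 0.5 × 7.6 × 0.37² = 0.52 mA.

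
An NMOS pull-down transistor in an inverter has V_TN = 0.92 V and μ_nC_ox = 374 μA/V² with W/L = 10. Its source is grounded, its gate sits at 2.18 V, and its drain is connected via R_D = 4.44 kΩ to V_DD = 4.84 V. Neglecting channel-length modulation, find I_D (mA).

I_D = 1.04 mA

V_GS = V_G = 2.18 V, so V_ov = 2.18 − 0.92 = 1.26 V.
k_n = μ_nC_ox · (W/L) = 3.74 mA/V².
Assume saturation: I_D = ½ k_n V_ov² = 0.5 × 3.74 × 1.26² = 2.97 mA, giving V_DS = V_DD − I_D R_D = 4.84 − 2.97 × 4.44 = -8.34 V.
But -8.34 V < V_ov = 1.26 V, so the device is actually in triode.
In triode I_D = k_n[V_ov V_DS − ½ V_DS²] and I_D = (V_DD − V_DS)/R_D. Equating: 8.3 V_DS² − 21.92 V_DS + 4.84 = 0, giving V_DS = 0.243 V (the root below V_ov).
I_D = (4.84 − 0.243) / 4.44 = 1.04 mA.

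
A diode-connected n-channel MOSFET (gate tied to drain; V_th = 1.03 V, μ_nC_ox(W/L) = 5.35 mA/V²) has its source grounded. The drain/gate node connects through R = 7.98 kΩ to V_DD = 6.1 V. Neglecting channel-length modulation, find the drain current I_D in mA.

I_D = 0.577 mA

With gate tied to drain, V_GS = V_DS ≥ V_GS − V_th, so the device is in saturation.
KCL at the drain: ½ k_n (V_GS − V_th)² = (V_DD − V_GS)/R.
Let x = V_GS − 1.03. Then 21.3 x² + x − 5.07 = 0, giving x = 0.464 V (positive root), so V_GS = 1.49 V.
I_D = (V_DD − V_GS)/R = (6.1 − 1.49) / 7.98 = 0.577 mA.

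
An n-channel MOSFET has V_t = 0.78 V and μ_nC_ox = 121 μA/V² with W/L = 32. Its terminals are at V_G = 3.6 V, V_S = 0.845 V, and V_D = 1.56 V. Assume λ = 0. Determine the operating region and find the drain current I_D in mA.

V_GS = V_G − V_S = 3.6 − 0.845 = 2.75 V; V_DS = V_D − V_S = 1.56 − 0.845 = 0.715 V.
k_n = μ_nC_ox · (W/L) = 3.872 mA/V².
V_ov = V_GS − V_t = 2.75 − 0.78 = 1.97 V.
Since V_DS = 0.715 V < V_ov = 1.97 V, the device is in the triode region.
I_D = k_n [V_ov · V_DS − ½ V_DS²] = 3.872 × [1.97 × 0.715 − 0.5 × 0.715²] = 4.48 mA.

Triode; I_D = 4.48 mA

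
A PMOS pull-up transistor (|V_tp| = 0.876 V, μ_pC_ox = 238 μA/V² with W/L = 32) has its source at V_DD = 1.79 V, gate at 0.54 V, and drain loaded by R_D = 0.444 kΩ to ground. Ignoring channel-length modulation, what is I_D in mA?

I_D = 0.533 mA

V_SG = V_DD − V_G = 1.79 − 0.54 = 1.25 V, so V_ov = 1.25 − 0.876 = 0.374 V.
k_p = μ_pC_ox · (W/L) = 7.616 mA/V².
Assume saturation: I_D = ½ k_p V_ov² = 0.5 × 7.616 × 0.374² = 0.533 mA, giving V_SD = V_DD − I_D R_D = 1.79 − 0.533 × 0.444 = 1.55 V.
V_SD = 1.55 V ≥ V_ov = 0.374 V, confirming saturation.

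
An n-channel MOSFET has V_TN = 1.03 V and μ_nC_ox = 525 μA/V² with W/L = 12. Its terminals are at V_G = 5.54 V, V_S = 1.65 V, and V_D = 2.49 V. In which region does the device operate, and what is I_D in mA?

V_GS = V_G − V_S = 5.54 − 1.65 = 3.89 V; V_DS = V_D − V_S = 2.49 − 1.65 = 0.84 V.
k_n = μ_nC_ox · (W/L) = 6.3 mA/V².
V_ov = V_GS − V_TN = 3.89 − 1.03 = 2.86 V.
Since V_DS = 0.84 V < V_ov = 2.86 V, the device is in the triode region.
I_D = k_n [V_ov · V_DS − ½ V_DS²] = 6.3 × [2.86 × 0.84 − 0.5 × 0.84²] = 12.9 mA.

Triode; I_D = 12.9 mA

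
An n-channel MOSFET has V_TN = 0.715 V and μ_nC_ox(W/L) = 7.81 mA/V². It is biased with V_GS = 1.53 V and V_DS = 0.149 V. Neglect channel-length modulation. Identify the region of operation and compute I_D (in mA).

Triode; I_D = 0.862 mA

V_ov = V_GS − V_TN = 1.53 − 0.715 = 0.815 V.
Since V_DS = 0.149 V < V_ov = 0.815 V, the device is in the triode region.
I_D = k_n [V_ov · V_DS − ½ V_DS²] = 7.81 × [0.815 × 0.149 − 0.5 × 0.149²] = 0.862 mA.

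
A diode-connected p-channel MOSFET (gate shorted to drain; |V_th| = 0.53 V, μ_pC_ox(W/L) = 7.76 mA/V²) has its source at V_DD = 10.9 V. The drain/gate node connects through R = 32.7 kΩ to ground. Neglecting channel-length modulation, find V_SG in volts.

V_SG = 0.812 V

With gate tied to drain, V_SG = V_SD ≥ V_SG − |V_th|, so the device is in saturation.
KCL at the drain: ½ k_p (V_SG − |V_th|)² = (V_DD − V_SG)/R.
Let x = V_SG − 0.53. Then 127 x² + x − 10.37 = 0, giving x = 0.282 V (positive root), so V_SG = 0.812 V.
I_D = (V_DD − V_SG)/R = (10.9 − 0.812) / 32.7 = 0.309 mA.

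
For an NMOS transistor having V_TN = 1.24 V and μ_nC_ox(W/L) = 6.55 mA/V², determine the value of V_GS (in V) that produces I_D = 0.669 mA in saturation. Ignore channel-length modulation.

V_GS = 1.69 V

In saturation I_D = ½ k_n (V_GS − V_TN)², so V_GS − V_TN = √(2 I_D / k_n) = √(2 × 0.669 / 6.55) = 0.452 V.
V_GS = 1.24 + 0.452 = 1.69 V.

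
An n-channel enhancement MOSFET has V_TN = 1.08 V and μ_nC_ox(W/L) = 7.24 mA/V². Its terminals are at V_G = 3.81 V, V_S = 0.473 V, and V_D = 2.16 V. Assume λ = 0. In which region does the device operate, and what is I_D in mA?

V_GS = V_G − V_S = 3.81 − 0.473 = 3.34 V; V_DS = V_D − V_S = 2.16 − 0.473 = 1.69 V.
V_ov = V_GS − V_TN = 3.34 − 1.08 = 2.26 V.
Since V_DS = 1.69 V < V_ov = 2.26 V, the device is in the triode region.
I_D = k_n [V_ov · V_DS − ½ V_DS²] = 7.24 × [2.26 × 1.69 − 0.5 × 1.69²] = 17.3 mA.

Triode; I_D = 17.3 mA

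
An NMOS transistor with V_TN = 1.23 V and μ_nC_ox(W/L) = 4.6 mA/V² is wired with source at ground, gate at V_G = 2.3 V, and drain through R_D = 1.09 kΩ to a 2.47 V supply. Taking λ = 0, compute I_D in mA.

I_D = 1.83 mA

V_GS = V_G = 2.3 V, so V_ov = 2.3 − 1.23 = 1.07 V.
Assume saturation: I_D = ½ k_n V_ov² = 0.5 × 4.6 × 1.07² = 2.63 mA, giving V_DS = V_DD − I_D R_D = 2.47 − 2.63 × 1.09 = -0.4 V.
But -0.4 V < V_ov = 1.07 V, so the device is actually in triode.
In triode I_D = k_n[V_ov V_DS − ½ V_DS²] and I_D = (V_DD − V_DS)/R_D. Equating: 2.51 V_DS² − 6.365 V_DS + 2.47 = 0, giving V_DS = 0.478 V (the root below V_ov).
I_D = (2.47 − 0.478) / 1.09 = 1.83 mA.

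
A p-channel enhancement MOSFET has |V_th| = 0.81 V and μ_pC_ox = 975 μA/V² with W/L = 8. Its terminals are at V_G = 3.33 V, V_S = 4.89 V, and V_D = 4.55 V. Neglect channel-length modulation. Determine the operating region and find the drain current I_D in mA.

V_SG = V_S − V_G = 4.89 − 3.33 = 1.56 V; V_SD = V_S − V_D = 4.89 − 4.55 = 0.34 V.
k_p = μ_pC_ox · (W/L) = 7.8 mA/V².
V_ov = V_SG − |V_th| = 1.56 − 0.81 = 0.75 V.
Since V_SD = 0.34 V < V_ov = 0.75 V, the device is in the triode region.
I_D = k_p [V_ov · V_SD − ½ V_SD²] = 7.8 × [0.75 × 0.34 − 0.5 × 0.34²] = 1.54 mA.

Triode; I_D = 1.54 mA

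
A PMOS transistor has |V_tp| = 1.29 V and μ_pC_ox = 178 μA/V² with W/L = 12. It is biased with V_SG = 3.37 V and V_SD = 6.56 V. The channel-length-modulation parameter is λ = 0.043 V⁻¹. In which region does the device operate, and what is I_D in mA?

k_p = μ_pC_ox · (W/L) = 2.136 mA/V².
V_ov = V_SG − |V_tp| = 3.37 − 1.29 = 2.08 V.
Since V_SD = 6.56 V ≥ V_ov = 2.08 V, the device is in saturation.
I_D = ½ k_p V_ov² (1 + λ V_SD) = 0.5 × 2.136 × 2.08² × (1 + 0.043 × 6.56) = 5.92 mA.

Saturation; I_D = 5.92 mA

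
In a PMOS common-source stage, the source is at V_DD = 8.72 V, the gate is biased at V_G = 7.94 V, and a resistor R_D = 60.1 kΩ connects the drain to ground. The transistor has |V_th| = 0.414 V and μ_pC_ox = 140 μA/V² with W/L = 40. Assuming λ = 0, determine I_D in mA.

V_SG = V_DD − V_G = 8.72 − 7.94 = 0.78 V, so V_ov = 0.78 − 0.414 = 0.366 V.
k_p = μ_pC_ox · (W/L) = 5.6 mA/V².
Assume saturation: I_D = ½ k_p V_ov² = 0.5 × 5.6 × 0.366² = 0.375 mA, giving V_SD = V_DD − I_D R_D = 8.72 − 0.375 × 60.1 = -13.8 V.
But -13.8 V < V_ov = 0.366 V, so the device is actually in triode.
In triode I_D = k_p[V_ov V_SD − ½ V_SD²] and I_D = (V_DD − V_SD)/R_D. Equating: 168 V_SD² − 124.2 V_SD + 8.72 = 0, giving V_SD = 0.0786 V (the root below V_ov).
I_D = (8.72 − 0.0786) / 60.1 = 0.144 mA.

I_D = 0.144 mA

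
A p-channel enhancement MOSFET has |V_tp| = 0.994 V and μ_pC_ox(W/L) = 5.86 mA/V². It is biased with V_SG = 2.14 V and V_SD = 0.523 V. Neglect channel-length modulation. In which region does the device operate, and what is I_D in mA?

V_ov = V_SG − |V_tp| = 2.14 − 0.994 = 1.15 V.
Since V_SD = 0.523 V < V_ov = 1.15 V, the device is in the triode region.
I_D = k_p [V_ov · V_SD − ½ V_SD²] = 5.86 × [1.15 × 0.523 − 0.5 × 0.523²] = 2.71 mA.

Triode; I_D = 2.71 mA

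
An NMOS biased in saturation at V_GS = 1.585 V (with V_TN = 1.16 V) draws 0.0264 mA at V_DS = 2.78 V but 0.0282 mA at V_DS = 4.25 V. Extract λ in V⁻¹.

With V_GS fixed, I_D ∝ (1 + λ V_DS) in saturation, so I_D2/I_D1 = (1 + λ V_DS2)/(1 + λ V_DS1).
0.0282/0.0264 = 1.068 = (1 + 4.25 λ)/(1 + 2.78 λ).
Solving: λ (I_D1 V_DS2 − I_D2 V_DS1) = I_D2 − I_D1, so λ = (0.0282 − 0.0264) / (0.0264 × 4.25 − 0.0282 × 2.78) = 0.0018 / 0.0338 = 0.0532 V⁻¹.

λ = 0.0532 V⁻¹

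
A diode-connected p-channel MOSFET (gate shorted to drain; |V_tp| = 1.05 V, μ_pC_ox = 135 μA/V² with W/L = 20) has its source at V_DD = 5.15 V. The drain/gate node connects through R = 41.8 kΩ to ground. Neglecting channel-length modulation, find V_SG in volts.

With gate tied to drain, V_SG = V_SD ≥ V_SG − |V_tp|, so the device is in saturation.
k_p = μ_pC_ox · (W/L) = 2.7 mA/V².
KCL at the drain: ½ k_p (V_SG − |V_tp|)² = (V_DD − V_SG)/R.
Let x = V_SG − 1.05. Then 56.4 x² + x − 4.1 = 0, giving x = 0.261 V (positive root), so V_SG = 1.31 V.
I_D = (V_DD − V_SG)/R = (5.15 − 1.31) / 41.8 = 0.0918 mA.

V_SG = 1.31 V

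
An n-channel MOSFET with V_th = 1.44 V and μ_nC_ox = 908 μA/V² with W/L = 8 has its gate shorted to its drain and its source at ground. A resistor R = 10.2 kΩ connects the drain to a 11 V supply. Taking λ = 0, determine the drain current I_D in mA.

With gate tied to drain, V_GS = V_DS ≥ V_GS − V_th, so the device is in saturation.
k_n = μ_nC_ox · (W/L) = 7.264 mA/V².
KCL at the drain: ½ k_n (V_GS − V_th)² = (V_DD − V_GS)/R.
Let x = V_GS − 1.44. Then 37 x² + x − 9.56 = 0, giving x = 0.495 V (positive root), so V_GS = 1.93 V.
I_D = (V_DD − V_GS)/R = (11 − 1.93) / 10.2 = 0.889 mA.

I_D = 0.889 mA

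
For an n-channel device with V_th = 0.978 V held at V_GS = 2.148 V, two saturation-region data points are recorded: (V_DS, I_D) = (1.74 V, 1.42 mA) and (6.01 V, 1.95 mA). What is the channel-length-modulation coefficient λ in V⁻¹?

λ = 0.103 V⁻¹

With V_GS fixed, I_D ∝ (1 + λ V_DS) in saturation, so I_D2/I_D1 = (1 + λ V_DS2)/(1 + λ V_DS1).
1.95/1.42 = 1.373 = (1 + 6.01 λ)/(1 + 1.74 λ).
Solving: λ (I_D1 V_DS2 − I_D2 V_DS1) = I_D2 − I_D1, so λ = (1.95 − 1.42) / (1.42 × 6.01 − 1.95 × 1.74) = 0.53 / 5.14 = 0.103 V⁻¹.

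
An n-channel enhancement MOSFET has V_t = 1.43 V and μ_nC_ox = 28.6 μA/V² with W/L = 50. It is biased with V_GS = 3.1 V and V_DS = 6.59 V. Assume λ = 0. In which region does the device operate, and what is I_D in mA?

Saturation; I_D = 1.99 mA

k_n = μ_nC_ox · (W/L) = 1.43 mA/V².
V_ov = V_GS − V_t = 3.1 − 1.43 = 1.67 V.
Since V_DS = 6.59 V ≥ V_ov = 1.67 V, the device is in saturation.
I_D = ½ k_n V_ov² = 0.5 × 1.43 × 1.67² = 1.99 mA.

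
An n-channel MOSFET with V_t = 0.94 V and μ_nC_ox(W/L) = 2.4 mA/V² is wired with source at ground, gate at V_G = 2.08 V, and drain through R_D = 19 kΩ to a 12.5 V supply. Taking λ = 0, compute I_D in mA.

V_GS = V_G = 2.08 V, so V_ov = 2.08 − 0.94 = 1.14 V.
Assume saturation: I_D = ½ k_n V_ov² = 0.5 × 2.4 × 1.14² = 1.56 mA, giving V_DS = V_DD − I_D R_D = 12.5 − 1.56 × 19 = -17.1 V.
But -17.1 V < V_ov = 1.14 V, so the device is actually in triode.
In triode I_D = k_n[V_ov V_DS − ½ V_DS²] and I_D = (V_DD − V_DS)/R_D. Equating: 22.8 V_DS² − 52.98 V_DS + 12.5 = 0, giving V_DS = 0.266 V (the root below V_ov).
I_D = (12.5 − 0.266) / 19 = 0.644 mA.

I_D = 0.644 mA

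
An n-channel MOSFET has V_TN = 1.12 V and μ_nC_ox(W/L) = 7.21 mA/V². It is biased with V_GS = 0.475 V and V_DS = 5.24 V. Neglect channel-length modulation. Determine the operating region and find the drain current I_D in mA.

Cutoff; I_D = 0 mA

V_GS = 0.475 V < V_TN = 1.12 V, so the transistor is in cutoff.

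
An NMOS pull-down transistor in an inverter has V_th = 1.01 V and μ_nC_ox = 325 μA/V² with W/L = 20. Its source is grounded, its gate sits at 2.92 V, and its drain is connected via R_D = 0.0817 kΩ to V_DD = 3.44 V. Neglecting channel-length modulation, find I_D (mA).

I_D = 11.9 mA

V_GS = V_G = 2.92 V, so V_ov = 2.92 − 1.01 = 1.91 V.
k_n = μ_nC_ox · (W/L) = 6.5 mA/V².
Assume saturation: I_D = ½ k_n V_ov² = 0.5 × 6.5 × 1.91² = 11.9 mA, giving V_DS = V_DD − I_D R_D = 3.44 − 11.9 × 0.0817 = 2.47 V.
V_DS = 2.47 V ≥ V_ov = 1.91 V, confirming saturation.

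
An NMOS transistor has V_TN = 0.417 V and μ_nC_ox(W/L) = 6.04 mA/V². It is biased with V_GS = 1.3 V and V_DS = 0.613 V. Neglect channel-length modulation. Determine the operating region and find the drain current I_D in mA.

Triode; I_D = 2.13 mA

V_ov = V_GS − V_TN = 1.3 − 0.417 = 0.883 V.
Since V_DS = 0.613 V < V_ov = 0.883 V, the device is in the triode region.
I_D = k_n [V_ov · V_DS − ½ V_DS²] = 6.04 × [0.883 × 0.613 − 0.5 × 0.613²] = 2.13 mA.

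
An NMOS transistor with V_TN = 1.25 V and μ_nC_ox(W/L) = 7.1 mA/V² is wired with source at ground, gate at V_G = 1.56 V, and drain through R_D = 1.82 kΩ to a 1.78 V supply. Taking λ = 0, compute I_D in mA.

V_GS = V_G = 1.56 V, so V_ov = 1.56 − 1.25 = 0.31 V.
Assume saturation: I_D = ½ k_n V_ov² = 0.5 × 7.1 × 0.31² = 0.341 mA, giving V_DS = V_DD − I_D R_D = 1.78 − 0.341 × 1.82 = 1.16 V.
V_DS = 1.16 V ≥ V_ov = 0.31 V, confirming saturation.

I_D = 0.341 mA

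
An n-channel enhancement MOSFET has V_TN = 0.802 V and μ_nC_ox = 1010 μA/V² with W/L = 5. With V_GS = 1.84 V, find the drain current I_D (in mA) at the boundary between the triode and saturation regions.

At the boundary V_DS = V_ov = V_GS − V_TN = 1.84 − 0.802 = 1.04 V.
k_n = μ_nC_ox · (W/L) = 5.05 mA/V².
I_D = ½ k_n V_ov² = 0.5 × 5.05 × 1.04² = 2.72 mA.

I_D = 2.72 mA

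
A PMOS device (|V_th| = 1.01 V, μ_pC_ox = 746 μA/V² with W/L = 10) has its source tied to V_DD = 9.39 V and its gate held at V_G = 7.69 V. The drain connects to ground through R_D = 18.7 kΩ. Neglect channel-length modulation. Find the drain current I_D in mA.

I_D = 0.497 mA

V_SG = V_DD − V_G = 9.39 − 7.69 = 1.7 V, so V_ov = 1.7 − 1.01 = 0.69 V.
k_p = μ_pC_ox · (W/L) = 7.46 mA/V².
Assume saturation: I_D = ½ k_p V_ov² = 0.5 × 7.46 × 0.69² = 1.78 mA, giving V_SD = V_DD − I_D R_D = 9.39 − 1.78 × 18.7 = -23.8 V.
But -23.8 V < V_ov = 0.69 V, so the device is actually in triode.
In triode I_D = k_p[V_ov V_SD − ½ V_SD²] and I_D = (V_DD − V_SD)/R_D. Equating: 69.8 V_SD² − 97.26 V_SD + 9.39 = 0, giving V_SD = 0.104 V (the root below V_ov).
I_D = (9.39 − 0.104) / 18.7 = 0.497 mA.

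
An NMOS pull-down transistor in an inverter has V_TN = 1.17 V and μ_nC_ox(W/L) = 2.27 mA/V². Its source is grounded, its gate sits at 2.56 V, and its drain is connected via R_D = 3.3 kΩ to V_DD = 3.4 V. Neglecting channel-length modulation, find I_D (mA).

I_D = 0.929 mA

V_GS = V_G = 2.56 V, so V_ov = 2.56 − 1.17 = 1.39 V.
Assume saturation: I_D = ½ k_n V_ov² = 0.5 × 2.27 × 1.39² = 2.19 mA, giving V_DS = V_DD − I_D R_D = 3.4 − 2.19 × 3.3 = -3.84 V.
But -3.84 V < V_ov = 1.39 V, so the device is actually in triode.
In triode I_D = k_n[V_ov V_DS − ½ V_DS²] and I_D = (V_DD − V_DS)/R_D. Equating: 3.75 V_DS² − 11.41 V_DS + 3.4 = 0, giving V_DS = 0.335 V (the root below V_ov).
I_D = (3.4 − 0.335) / 3.3 = 0.929 mA.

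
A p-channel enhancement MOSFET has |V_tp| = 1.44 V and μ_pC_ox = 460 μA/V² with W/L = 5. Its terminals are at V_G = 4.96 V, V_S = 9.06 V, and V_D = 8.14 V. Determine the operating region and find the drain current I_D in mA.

Triode; I_D = 4.66 mA

V_SG = V_S − V_G = 9.06 − 4.96 = 4.1 V; V_SD = V_S − V_D = 9.06 − 8.14 = 0.92 V.
k_p = μ_pC_ox · (W/L) = 2.3 mA/V².
V_ov = V_SG − |V_tp| = 4.1 − 1.44 = 2.66 V.
Since V_SD = 0.92 V < V_ov = 2.66 V, the device is in the triode region.
I_D = k_p [V_ov · V_SD − ½ V_SD²] = 2.3 × [2.66 × 0.92 − 0.5 × 0.92²] = 4.66 mA.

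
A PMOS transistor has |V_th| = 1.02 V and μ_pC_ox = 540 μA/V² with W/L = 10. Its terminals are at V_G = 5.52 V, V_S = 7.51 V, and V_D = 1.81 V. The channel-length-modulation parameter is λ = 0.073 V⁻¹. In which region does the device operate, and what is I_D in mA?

Saturation; I_D = 3.60 mA

V_SG = V_S − V_G = 7.51 − 5.52 = 1.99 V; V_SD = V_S − V_D = 7.51 − 1.81 = 5.7 V.
k_p = μ_pC_ox · (W/L) = 5.4 mA/V².
V_ov = V_SG − |V_th| = 1.99 − 1.02 = 0.97 V.
Since V_SD = 5.7 V ≥ V_ov = 0.97 V, the device is in saturation.
I_D = ½ k_p V_ov² (1 + λ V_SD) = 0.5 × 5.4 × 0.97² × (1 + 0.073 × 5.7) = 3.6 mA.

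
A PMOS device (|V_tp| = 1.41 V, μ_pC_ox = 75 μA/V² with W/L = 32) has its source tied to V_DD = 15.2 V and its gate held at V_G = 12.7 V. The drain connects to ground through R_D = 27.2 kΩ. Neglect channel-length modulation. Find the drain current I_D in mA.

I_D = 0.550 mA

V_SG = V_DD − V_G = 15.2 − 12.7 = 2.5 V, so V_ov = 2.5 − 1.41 = 1.09 V.
k_p = μ_pC_ox · (W/L) = 2.4 mA/V².
Assume saturation: I_D = ½ k_p V_ov² = 0.5 × 2.4 × 1.09² = 1.43 mA, giving V_SD = V_DD − I_D R_D = 15.2 − 1.43 × 27.2 = -23.6 V.
But -23.6 V < V_ov = 1.09 V, so the device is actually in triode.
In triode I_D = k_p[V_ov V_SD − ½ V_SD²] and I_D = (V_DD − V_SD)/R_D. Equating: 32.6 V_SD² − 72.16 V_SD + 15.2 = 0, giving V_SD = 0.236 V (the root below V_ov).
I_D = (15.2 − 0.236) / 27.2 = 0.55 mA.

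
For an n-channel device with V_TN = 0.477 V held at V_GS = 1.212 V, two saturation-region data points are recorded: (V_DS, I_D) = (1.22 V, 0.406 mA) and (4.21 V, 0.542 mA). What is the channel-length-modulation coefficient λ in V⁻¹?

λ = 0.130 V⁻¹

With V_GS fixed, I_D ∝ (1 + λ V_DS) in saturation, so I_D2/I_D1 = (1 + λ V_DS2)/(1 + λ V_DS1).
0.542/0.406 = 1.335 = (1 + 4.21 λ)/(1 + 1.22 λ).
Solving: λ (I_D1 V_DS2 − I_D2 V_DS1) = I_D2 − I_D1, so λ = (0.542 − 0.406) / (0.406 × 4.21 − 0.542 × 1.22) = 0.136 / 1.05 = 0.13 V⁻¹.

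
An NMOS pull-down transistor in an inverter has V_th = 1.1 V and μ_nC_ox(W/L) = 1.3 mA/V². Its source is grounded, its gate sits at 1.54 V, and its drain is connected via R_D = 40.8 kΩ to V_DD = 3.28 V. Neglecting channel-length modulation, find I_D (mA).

V_GS = V_G = 1.54 V, so V_ov = 1.54 − 1.1 = 0.44 V.
Assume saturation: I_D = ½ k_n V_ov² = 0.5 × 1.3 × 0.44² = 0.126 mA, giving V_DS = V_DD − I_D R_D = 3.28 − 0.126 × 40.8 = -1.85 V.
But -1.85 V < V_ov = 0.44 V, so the device is actually in triode.
In triode I_D = k_n[V_ov V_DS − ½ V_DS²] and I_D = (V_DD − V_DS)/R_D. Equating: 26.5 V_DS² − 24.34 V_DS + 3.28 = 0, giving V_DS = 0.164 V (the root below V_ov).
I_D = (3.28 − 0.164) / 40.8 = 0.0764 mA.

I_D = 0.0764 mA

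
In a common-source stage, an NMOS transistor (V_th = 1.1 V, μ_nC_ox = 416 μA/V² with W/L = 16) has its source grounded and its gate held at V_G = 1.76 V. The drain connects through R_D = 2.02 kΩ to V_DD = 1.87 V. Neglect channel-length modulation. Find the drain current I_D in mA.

I_D = 0.815 mA

V_GS = V_G = 1.76 V, so V_ov = 1.76 − 1.1 = 0.66 V.
k_n = μ_nC_ox · (W/L) = 6.656 mA/V².
Assume saturation: I_D = ½ k_n V_ov² = 0.5 × 6.656 × 0.66² = 1.45 mA, giving V_DS = V_DD − I_D R_D = 1.87 − 1.45 × 2.02 = -1.06 V.
But -1.06 V < V_ov = 0.66 V, so the device is actually in triode.
In triode I_D = k_n[V_ov V_DS − ½ V_DS²] and I_D = (V_DD − V_DS)/R_D. Equating: 6.72 V_DS² − 9.874 V_DS + 1.87 = 0, giving V_DS = 0.223 V (the root below V_ov).
I_D = (1.87 − 0.223) / 2.02 = 0.815 mA.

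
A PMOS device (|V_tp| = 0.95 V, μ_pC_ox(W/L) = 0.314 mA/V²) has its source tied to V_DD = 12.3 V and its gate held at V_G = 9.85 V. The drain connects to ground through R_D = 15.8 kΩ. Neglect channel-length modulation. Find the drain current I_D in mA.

V_SG = V_DD − V_G = 12.3 − 9.85 = 2.45 V, so V_ov = 2.45 − 0.95 = 1.5 V.
Assume saturation: I_D = ½ k_p V_ov² = 0.5 × 0.314 × 1.5² = 0.353 mA, giving V_SD = V_DD − I_D R_D = 12.3 − 0.353 × 15.8 = 6.72 V.
V_SD = 6.72 V ≥ V_ov = 1.5 V, confirming saturation.

I_D = 0.353 mA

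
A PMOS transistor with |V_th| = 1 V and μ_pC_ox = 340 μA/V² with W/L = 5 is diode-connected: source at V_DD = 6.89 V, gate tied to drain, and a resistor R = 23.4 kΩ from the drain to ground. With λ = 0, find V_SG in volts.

V_SG = 1.52 V

With gate tied to drain, V_SG = V_SD ≥ V_SG − |V_th|, so the device is in saturation.
k_p = μ_pC_ox · (W/L) = 1.7 mA/V².
KCL at the drain: ½ k_p (V_SG − |V_th|)² = (V_DD − V_SG)/R.
Let x = V_SG − 1. Then 19.9 x² + x − 5.89 = 0, giving x = 0.52 V (positive root), so V_SG = 1.52 V.
I_D = (V_DD − V_SG)/R = (6.89 − 1.52) / 23.4 = 0.23 mA.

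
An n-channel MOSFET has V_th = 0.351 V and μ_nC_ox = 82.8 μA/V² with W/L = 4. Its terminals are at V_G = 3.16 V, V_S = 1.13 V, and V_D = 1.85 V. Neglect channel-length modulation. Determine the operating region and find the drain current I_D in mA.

V_GS = V_G − V_S = 3.16 − 1.13 = 2.03 V; V_DS = V_D − V_S = 1.85 − 1.13 = 0.72 V.
k_n = μ_nC_ox · (W/L) = 0.3312 mA/V².
V_ov = V_GS − V_th = 2.03 − 0.351 = 1.68 V.
Since V_DS = 0.72 V < V_ov = 1.68 V, the device is in the triode region.
I_D = k_n [V_ov · V_DS − ½ V_DS²] = 0.3312 × [1.68 × 0.72 − 0.5 × 0.72²] = 0.315 mA.

Triode; I_D = 0.315 mA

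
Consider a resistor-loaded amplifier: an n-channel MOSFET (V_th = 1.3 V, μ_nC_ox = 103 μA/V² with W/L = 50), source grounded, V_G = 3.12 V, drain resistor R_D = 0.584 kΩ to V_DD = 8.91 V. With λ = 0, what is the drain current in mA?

I_D = 8.53 mA

V_GS = V_G = 3.12 V, so V_ov = 3.12 − 1.3 = 1.82 V.
k_n = μ_nC_ox · (W/L) = 5.15 mA/V².
Assume saturation: I_D = ½ k_n V_ov² = 0.5 × 5.15 × 1.82² = 8.53 mA, giving V_DS = V_DD − I_D R_D = 8.91 − 8.53 × 0.584 = 3.93 V.
V_DS = 3.93 V ≥ V_ov = 1.82 V, confirming saturation.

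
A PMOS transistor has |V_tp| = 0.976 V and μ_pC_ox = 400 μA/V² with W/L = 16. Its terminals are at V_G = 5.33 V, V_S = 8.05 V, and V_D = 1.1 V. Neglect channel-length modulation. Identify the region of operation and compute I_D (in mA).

Saturation; I_D = 9.73 mA

V_SG = V_S − V_G = 8.05 − 5.33 = 2.72 V; V_SD = V_S − V_D = 8.05 − 1.1 = 6.95 V.
k_p = μ_pC_ox · (W/L) = 6.4 mA/V².
V_ov = V_SG − |V_tp| = 2.72 − 0.976 = 1.74 V.
Since V_SD = 6.95 V ≥ V_ov = 1.74 V, the device is in saturation.
I_D = ½ k_p V_ov² = 0.5 × 6.4 × 1.74² = 9.73 mA.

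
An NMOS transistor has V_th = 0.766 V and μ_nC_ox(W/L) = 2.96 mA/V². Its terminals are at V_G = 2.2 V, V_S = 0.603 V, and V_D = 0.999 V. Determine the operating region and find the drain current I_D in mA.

Triode; I_D = 0.742 mA

V_GS = V_G − V_S = 2.2 − 0.603 = 1.6 V; V_DS = V_D − V_S = 0.999 − 0.603 = 0.396 V.
V_ov = V_GS − V_th = 1.6 − 0.766 = 0.831 V.
Since V_DS = 0.396 V < V_ov = 0.831 V, the device is in the triode region.
I_D = k_n [V_ov · V_DS − ½ V_DS²] = 2.96 × [0.831 × 0.396 − 0.5 × 0.396²] = 0.742 mA.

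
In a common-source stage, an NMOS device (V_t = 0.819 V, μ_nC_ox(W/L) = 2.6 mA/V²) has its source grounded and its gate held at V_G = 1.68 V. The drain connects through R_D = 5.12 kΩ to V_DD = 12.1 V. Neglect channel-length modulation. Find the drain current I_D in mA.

I_D = 0.964 mA

V_GS = V_G = 1.68 V, so V_ov = 1.68 − 0.819 = 0.861 V.
Assume saturation: I_D = ½ k_n V_ov² = 0.5 × 2.6 × 0.861² = 0.964 mA, giving V_DS = V_DD − I_D R_D = 12.1 − 0.964 × 5.12 = 7.17 V.
V_DS = 7.17 V ≥ V_ov = 0.861 V, confirming saturation.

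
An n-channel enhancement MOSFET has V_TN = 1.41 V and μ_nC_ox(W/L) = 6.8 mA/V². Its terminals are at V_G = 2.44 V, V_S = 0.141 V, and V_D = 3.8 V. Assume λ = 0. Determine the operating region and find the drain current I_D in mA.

Saturation; I_D = 2.69 mA

V_GS = V_G − V_S = 2.44 − 0.141 = 2.3 V; V_DS = V_D − V_S = 3.8 − 0.141 = 3.66 V.
V_ov = V_GS − V_TN = 2.3 − 1.41 = 0.889 V.
Since V_DS = 3.66 V ≥ V_ov = 0.889 V, the device is in saturation.
I_D = ½ k_n V_ov² = 0.5 × 6.8 × 0.889² = 2.69 mA.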